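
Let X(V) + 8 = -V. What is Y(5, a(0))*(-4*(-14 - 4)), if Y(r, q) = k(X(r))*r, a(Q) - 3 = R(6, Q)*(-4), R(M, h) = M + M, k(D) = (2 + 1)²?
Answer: 3240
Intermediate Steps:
X(V) = -8 - V
k(D) = 9 (k(D) = 3² = 9)
R(M, h) = 2*M
a(Q) = -45 (a(Q) = 3 + (2*6)*(-4) = 3 + 12*(-4) = 3 - 48 = -45)
Y(r, q) = 9*r
Y(5, a(0))*(-4*(-14 - 4)) = (9*5)*(-4*(-14 - 4)) = 45*(-4*(-18)) = 45*72 = 3240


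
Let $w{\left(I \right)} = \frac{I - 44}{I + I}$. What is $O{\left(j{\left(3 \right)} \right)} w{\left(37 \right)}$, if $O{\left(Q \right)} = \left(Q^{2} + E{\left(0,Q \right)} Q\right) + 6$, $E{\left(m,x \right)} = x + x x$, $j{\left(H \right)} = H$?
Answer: $- \frac{357}{74} \approx -4.8243$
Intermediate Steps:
$E{\left(m,x \right)} = x + x^{2}$
$O{\left(Q \right)} = 6 + Q^{2} + Q^{2} \left(1 + Q\right)$ ($O{\left(Q \right)} = \left(Q^{2} + Q \left(1 + Q\right) Q\right) + 6 = \left(Q^{2} + Q^{2} \left(1 + Q\right)\right) + 6 = 6 + Q^{2} + Q^{2} \left(1 + Q\right)$)
$w{\left(I \right)} = \frac{-44 + I}{2 I}$
$O{\left(j{\left(3 \right)} \right)} w{\left(37 \right)} = \left(6 + 3^{3} + 2 \cdot 3^{2}\right) \frac{-44 + 37}{2 \cdot 37} = \left(6 + 27 + 2 \cdot 9\right) \frac{1}{2} \cdot \frac{1}{37} \left(-7\right) = \left(6 + 27 + 18\right) \left(- \frac{7}{74}\right) = 51 \left(- \frac{7}{74}\right) = - \frac{357}{74}$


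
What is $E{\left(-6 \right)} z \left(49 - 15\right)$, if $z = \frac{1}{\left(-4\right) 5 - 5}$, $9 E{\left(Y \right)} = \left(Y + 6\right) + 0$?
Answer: $0$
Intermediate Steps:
$E{\left(Y \right)} = \frac{2}{3} + \frac{Y}{9}$ ($E{\left(Y \right)} = \frac{\left(Y + 6\right) + 0}{9} = \frac{\left(6 + Y\right) + 0}{9} = \frac{6 + Y}{9} = \frac{2}{3} + \frac{Y}{9}$)
$z = - \frac{1}{25}$ ($z = \frac{1}{-20 - 5} = \frac{1}{-25} = - \frac{1}{25} \approx -0.04$)
$E{\left(-6 \right)} z \left(49 - 15\right) = \left(\frac{2}{3} + \frac{1}{9} \left(-6\right)\right) \left(- \frac{1}{25}\right) \left(49 - 15\right) = \left(\frac{2}{3} - \frac{2}{3}\right) \left(- \frac{1}{25}\right) \left(49 - 15\right) = 0 \left(- \frac{1}{25}\right) 34 = 0 \cdot 34 = 0$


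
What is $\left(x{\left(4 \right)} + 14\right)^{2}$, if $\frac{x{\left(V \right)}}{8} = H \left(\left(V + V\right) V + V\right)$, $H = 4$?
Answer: $1359556$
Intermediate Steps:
$x{\left(V \right)} = 32 V + 64 V^{2}$ ($x{\left(V \right)} = 8 \cdot 4 \left(\left(V + V\right) V + V\right) = 8 \cdot 4 \left(2 V V + V\right) = 8 \cdot 4 \left(2 V^{2} + V\right) = 8 \cdot 4 \left(V + 2 V^{2}\right) = 8 \left(4 V + 8 V^{2}\right) = 32 V + 64 V^{2}$)
$\left(x{\left(4 \right)} + 14\right)^{2} = \left(32 \cdot 4 \left(1 + 2 \cdot 4\right) + 14\right)^{2} = \left(32 \cdot 4 \left(1 + 8\right) + 14\right)^{2} = \left(32 \cdot 4 \cdot 9 + 14\right)^{2} = \left(1152 + 14\right)^{2} = 1166^{2} = 1359556$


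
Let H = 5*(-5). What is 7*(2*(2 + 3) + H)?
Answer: -105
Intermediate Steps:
H = -25
7*(2*(2 + 3) + H) = 7*(2*(2 + 3) - 25) = 7*(2*5 - 25) = 7*(10 - 25) = 7*(-15) = -105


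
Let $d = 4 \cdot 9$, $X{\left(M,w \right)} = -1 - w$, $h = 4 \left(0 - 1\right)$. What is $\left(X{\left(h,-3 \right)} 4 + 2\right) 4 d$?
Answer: $1440$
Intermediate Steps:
$h = -4$ ($h = 4 \left(-1\right) = -4$)
$d = 36$
$\left(X{\left(h,-3 \right)} 4 + 2\right) 4 d = \left(\left(-1 - -3\right) 4 + 2\right) 4 \cdot 36 = \left(\left(-1 + 3\right) 4 + 2\right) 4 \cdot 36 = \left(2 \cdot 4 + 2\right) 4 \cdot 36 = \left(8 + 2\right) 4 \cdot 36 = 10 \cdot 4 \cdot 36 = 40 \cdot 36 = 1440$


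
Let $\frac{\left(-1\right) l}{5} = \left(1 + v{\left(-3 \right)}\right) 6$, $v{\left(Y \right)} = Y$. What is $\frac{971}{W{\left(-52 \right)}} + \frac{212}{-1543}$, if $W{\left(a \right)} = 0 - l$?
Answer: $- \frac{1510973}{92580} \approx -16.321$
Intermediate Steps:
$l = 60$ ($l = - 5 \left(1 - 3\right) 6 = - 5 \left(\left(-2\right) 6\right) = \left(-5\right) \left(-12\right) = 60$)
$W{\left(a \right)} = -60$ ($W{\left(a \right)} = 0 - 60 = -60$)
$\frac{971}{W{\left(-52 \right)}} + \frac{212}{-1543} = \frac{971}{-60} + \frac{212}{-1543} = 971 \left(- \frac{1}{60}\right) + 212 \left(- \frac{1}{1543}\right) = - \frac{971}{60} - \frac{212}{1543} = - \frac{1510973}{92580}$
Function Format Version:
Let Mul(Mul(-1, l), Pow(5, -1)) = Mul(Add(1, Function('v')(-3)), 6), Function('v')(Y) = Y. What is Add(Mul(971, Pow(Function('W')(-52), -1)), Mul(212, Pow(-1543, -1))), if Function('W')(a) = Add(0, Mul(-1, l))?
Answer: Rational(-1510973, 92580) ≈ -16.321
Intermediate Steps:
l = 60 (l = Mul(-5, Mul(Add(1, -3), 6)) = Mul(-5, Mul(-2, 6)) = Mul(-5, -12) = 60)
Function('W')(a) = -60 (Function('W')(a) = Add(0, Mul(-1, 60)) = Add(0, -60) = -60)
Add(Mul(971, Pow(Function('W')(-52), -1)), Mul(212, Pow(-1543, -1))) = Add(Mul(971, Pow(-60, -1)), Mul(212, Pow(-1543, -1))) = Add(Mul(971, Rational(-1, 60)), Mul(212, Rational(-1, 1543))) = Add(Rational(-971, 60), Rational(-212, 1543)) = Rational(-1510973, 92580)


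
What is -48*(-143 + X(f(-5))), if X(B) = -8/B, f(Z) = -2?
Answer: 6672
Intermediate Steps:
-48*(-143 + X(f(-5))) = -48*(-143 - 8/(-2)) = -48*(-143 - 8*(-1/2)) = -48*(-143 + 4) = -48*(-139) = 6672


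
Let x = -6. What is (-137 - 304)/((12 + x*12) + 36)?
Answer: 147/8 ≈ 18.375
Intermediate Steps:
(-137 - 304)/((12 + x*12) + 36) = (-137 - 304)/((12 - 6*12) + 36) = -441/((12 - 72) + 36) = -441/(-60 + 36) = -441/(-24) = -441*(-1/24) = 147/8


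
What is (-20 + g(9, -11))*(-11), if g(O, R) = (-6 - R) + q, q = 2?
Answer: 143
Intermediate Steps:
g(O, R) = -4 - R (g(O, R) = (-6 - R) + 2 = -4 - R)
(-20 + g(9, -11))*(-11) = (-20 + (-4 - 1*(-11)))*(-11) = (-20 + (-4 + 11))*(-11) = (-20 + 7)*(-11) = -13*(-11) = 143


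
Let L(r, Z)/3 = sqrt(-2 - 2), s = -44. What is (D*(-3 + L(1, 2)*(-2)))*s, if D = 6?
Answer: 792 + 3168*I ≈ 792.0 + 3168.0*I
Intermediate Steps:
L(r, Z) = 6*I (L(r, Z) = 3*sqrt(-2 - 2) = 3*sqrt(-4) = 3*(2*I) = 6*I)
(D*(-3 + L(1, 2)*(-2)))*s = (6*(-3 + (6*I)*(-2)))*(-44) = (6*(-3 - 12*I))*(-44) = (-18 - 72*I)*(-44) = 792 + 3168*I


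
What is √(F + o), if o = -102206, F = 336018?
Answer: 2*√58453 ≈ 483.54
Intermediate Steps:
√(F + o) = √(336018 - 102206) = √233812 = 2*√58453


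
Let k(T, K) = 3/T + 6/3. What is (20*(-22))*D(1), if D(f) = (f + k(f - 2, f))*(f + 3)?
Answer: 0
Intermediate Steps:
k(T, K) = 2 + 3/T (k(T, K) = 3/T + 6*(⅓) = 3/T + 2 = 2 + 3/T)
D(f) = (3 + f)*(2 + f + 3/(-2 + f)) (D(f) = (f + (2 + 3/(f - 2)))*(f + 3) = (f + (2 + 3/(-2 + f)))*(3 + f) = (2 + f + 3/(-2 + f))*(3 + f) = (3 + f)*(2 + f + 3/(-2 + f)))
(20*(-22))*D(1) = (20*(-22))*((-3 + 1³ - 1*1 + 3*1²)/(-2 + 1)) = -440*(-3 + 1 - 1 + 3*1)/(-1) = -(-440)*(-3 + 1 - 1 + 3) = -(-440)*0 = -440*0 = 0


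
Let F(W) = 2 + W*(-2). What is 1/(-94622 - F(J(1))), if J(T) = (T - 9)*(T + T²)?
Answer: -1/94656 ≈ -1.0565e-5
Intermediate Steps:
J(T) = (-9 + T)*(T + T²)
F(W) = 2 - 2*W
1/(-94622 - F(J(1))) = 1/(-94622 - (2 - 2*(-9 + 1² - 8*1))) = 1/(-94622 - (2 - 2*(-9 + 1 - 8))) = 1/(-94622 - (2 - 2*(-16))) = 1/(-94622 - (2 + 32)) = 1/(-94622 - 1*34) = 1/(-94622 - 34) = 1/(-94656) = -1/94656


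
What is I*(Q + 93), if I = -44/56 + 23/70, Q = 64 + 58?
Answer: -688/7 ≈ -98.286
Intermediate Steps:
Q = 122
I = -16/35 (I = -44*1/56 + 23*(1/70) = -11/14 + 23/70 = -16/35 ≈ -0.45714)
I*(Q + 93) = -16*(122 + 93)/35 = -16/35*215 = -688/7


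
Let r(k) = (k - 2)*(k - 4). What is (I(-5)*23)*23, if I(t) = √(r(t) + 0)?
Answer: 1587*√7 ≈ 4198.8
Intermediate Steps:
r(k) = (-4 + k)*(-2 + k) (r(k) = (-2 + k)*(-4 + k) = (-4 + k)*(-2 + k))
I(t) = √(8 + t² - 6*t) (I(t) = √((8 + t² - 6*t) + 0) = √(8 + t² - 6*t))
(I(-5)*23)*23 = (√(8 + (-5)² - 6*(-5))*23)*23 = (√(8 + 25 + 30)*23)*23 = (√63*23)*23 = ((3*√7)*23)*23 = (69*√7)*23 = 1587*√7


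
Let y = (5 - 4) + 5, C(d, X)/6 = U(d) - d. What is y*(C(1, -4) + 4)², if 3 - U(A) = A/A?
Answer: 600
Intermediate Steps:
U(A) = 2 (U(A) = 3 - A/A = 3 - 1*1 = 3 - 1 = 2)
C(d, X) = 12 - 6*d (C(d, X) = 6*(2 - d) = 12 - 6*d)
y = 6 (y = 1 + 5 = 6)
y*(C(1, -4) + 4)² = 6*((12 - 6*1) + 4)² = 6*((12 - 6) + 4)² = 6*(6 + 4)² = 6*10² = 6*100 = 600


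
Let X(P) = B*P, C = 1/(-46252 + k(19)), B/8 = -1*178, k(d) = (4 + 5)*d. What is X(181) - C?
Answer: -11877101263/46081 ≈ -2.5774e+5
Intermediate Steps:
k(d) = 9*d
B = -1424 (B = 8*(-1*178) = 8*(-178) = -1424)
C = -1/46081 (C = 1/(-46252 + 9*19) = 1/(-46252 + 171) = 1/(-46081) = -1/46081 ≈ -2.1701e-5)
X(P) = -1424*P
X(181) - C = -1424*181 - 1*(-1/46081) = -257744 + 1/46081 = -11877101263/46081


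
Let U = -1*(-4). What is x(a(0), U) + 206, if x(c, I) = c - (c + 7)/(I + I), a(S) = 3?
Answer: 831/4 ≈ 207.75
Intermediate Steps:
U = 4
x(c, I) = c - (7 + c)/(2*I)
x(a(0), U) + 206 = (1/2)*(-7 - 1*3 + 2*4*3)/4 + 206 = (1/2)*(1/4)*(-7 - 3 + 24) + 206 = (1/2)*(1/4)*14 + 206 = 7/4 + 206 = 831/4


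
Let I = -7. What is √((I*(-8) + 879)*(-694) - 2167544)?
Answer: I*√2816434 ≈ 1678.2*I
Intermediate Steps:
√((I*(-8) + 879)*(-694) - 2167544) = √((-7*(-8) + 879)*(-694) - 2167544) = √((56 + 879)*(-694) - 2167544) = √(935*(-694) - 2167544) = √(-648890 - 2167544) = √(-2816434) = I*√2816434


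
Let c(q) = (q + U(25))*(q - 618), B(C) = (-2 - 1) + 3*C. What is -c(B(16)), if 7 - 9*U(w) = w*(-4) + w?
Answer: 93017/3 ≈ 31006.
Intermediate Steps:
U(w) = 7/9 + w/3 (U(w) = 7/9 - (w*(-4) + w)/9 = 7/9 - (-4*w + w)/9 = 7/9 - (-1)*w/3 = 7/9 + w/3)
B(C) = -3 + 3*C
c(q) = (-618 + q)*(82/9 + q) (c(q) = (q + (7/9 + (1/3)*25))*(q - 618) = (q + (7/9 + 25/3))*(-618 + q) = (q + 82/9)*(-618 + q) = (82/9 + q)*(-618 + q) = (-618 + q)*(82/9 + q))
-c(B(16)) = -(-16892/3 + (-3 + 3*16)**2 - 5480*(-3 + 3*16)/9) = -(-16892/3 + (-3 + 48)**2 - 5480*(-3 + 48)/9) = -(-16892/3 + 45**2 - 5480/9*45) = -(-16892/3 + 2025 - 27400) = -1*(-93017/3) = 93017/3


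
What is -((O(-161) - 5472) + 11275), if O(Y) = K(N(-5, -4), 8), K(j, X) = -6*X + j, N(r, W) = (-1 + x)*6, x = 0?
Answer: -5749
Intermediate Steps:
N(r, W) = -6 (N(r, W) = (-1 + 0)*6 = -1*6 = -6)
K(j, X) = j - 6*X
O(Y) = -54 (O(Y) = -6 - 6*8 = -6 - 48 = -54)
-((O(-161) - 5472) + 11275) = -((-54 - 5472) + 11275) = -(-5526 + 11275) = -1*5749 = -5749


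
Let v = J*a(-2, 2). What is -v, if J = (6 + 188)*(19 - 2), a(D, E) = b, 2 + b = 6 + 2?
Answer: -19788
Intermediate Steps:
b = 6 (b = -2 + (6 + 2) = -2 + 8 = 6)
a(D, E) = 6
J = 3298 (J = 194*17 = 3298)
v = 19788 (v = 3298*6 = 19788)
-v = -1*19788 = -19788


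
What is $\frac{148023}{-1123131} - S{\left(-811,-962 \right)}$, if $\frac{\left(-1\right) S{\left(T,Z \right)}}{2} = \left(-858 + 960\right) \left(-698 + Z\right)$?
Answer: $- \frac{126779076621}{374377} \approx -3.3864 \cdot 10^{5}$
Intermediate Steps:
$S{\left(T,Z \right)} = 142392 - 204 Z$ ($S{\left(T,Z \right)} = - 2 \left(-858 + 960\right) \left(-698 + Z\right) = - 2 \cdot 102 \left(-698 + Z\right) = - 2 \left(-71196 + 102 Z\right) = 142392 - 204 Z$)
$\frac{148023}{-1123131} - S{\left(-811,-962 \right)} = \frac{148023}{-1123131} - \left(142392 - -196248\right) = 148023 \left(- \frac{1}{1123131}\right) - \left(142392 + 196248\right) = - \frac{49341}{374377} - 338640 = - \frac{126779076621}{374377}$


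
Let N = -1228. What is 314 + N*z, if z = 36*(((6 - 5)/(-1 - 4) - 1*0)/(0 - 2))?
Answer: -20534/5 ≈ -4106.8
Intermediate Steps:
z = 18/5 (z = 36*((1/(-5) + 0)/(-2)) = 36*((1*(-⅕) + 0)*(-½)) = 36*((-⅕ + 0)*(-½)) = 36*(-⅕*(-½)) = 36*(⅒) = 18/5 ≈ 3.6000)
314 + N*z = 314 - 1228*18/5 = 314 - 22104/5 = -20534/5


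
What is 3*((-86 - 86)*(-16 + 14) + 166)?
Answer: 1530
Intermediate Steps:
3*((-86 - 86)*(-16 + 14) + 166) = 3*(-172*(-2) + 166) = 3*(344 + 166) = 3*510 = 1530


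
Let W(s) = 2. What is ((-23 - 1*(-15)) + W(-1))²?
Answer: 36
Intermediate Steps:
((-23 - 1*(-15)) + W(-1))² = ((-23 - 1*(-15)) + 2)² = ((-23 + 15) + 2)² = (-8 + 2)² = (-6)² = 36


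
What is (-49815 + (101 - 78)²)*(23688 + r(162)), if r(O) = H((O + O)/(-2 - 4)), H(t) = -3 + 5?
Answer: -1167585340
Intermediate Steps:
H(t) = 2
r(O) = 2
(-49815 + (101 - 78)²)*(23688 + r(162)) = (-49815 + (101 - 78)²)*(23688 + 2) = (-49815 + 23²)*23690 = (-49815 + 529)*23690 = -49286*23690 = -1167585340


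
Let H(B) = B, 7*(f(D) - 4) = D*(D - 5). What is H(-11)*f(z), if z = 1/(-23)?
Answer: -164208/3703 ≈ -44.345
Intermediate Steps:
z = -1/23 ≈ -0.043478
f(D) = 4 + D*(-5 + D)/7 (f(D) = 4 + (D*(D - 5))/7 = 4 + (D*(-5 + D))/7 = 4 + D*(-5 + D)/7)
H(-11)*f(z) = -11*(4 - 5/7*(-1/23) + (-1/23)²/7) = -11*(4 + 5/161 + (⅐)*(1/529)) = -11*(4 + 5/161 + 1/3703) = -11*14928/3703 = -164208/3703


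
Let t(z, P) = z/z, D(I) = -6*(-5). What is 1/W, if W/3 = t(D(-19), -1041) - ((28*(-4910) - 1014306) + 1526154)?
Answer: -1/1123101 ≈ -8.9039e-7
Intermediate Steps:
D(I) = 30
t(z, P) = 1
W = -1123101 (W = 3*(1 - ((28*(-4910) - 1014306) + 1526154)) = 3*(1 - ((-137480 - 1014306) + 1526154)) = 3*(1 - (-1151786 + 1526154)) = 3*(1 - 1*374368) = 3*(1 - 374368) = 3*(-374367) = -1123101)
1/W = 1/(-1123101) = -1/1123101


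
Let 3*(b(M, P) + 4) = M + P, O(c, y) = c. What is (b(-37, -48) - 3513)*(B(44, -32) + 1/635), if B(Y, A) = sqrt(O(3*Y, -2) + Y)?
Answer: -10636/1905 - 42544*sqrt(11)/3 ≈ -47040.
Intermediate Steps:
B(Y, A) = 2*sqrt(Y) (B(Y, A) = sqrt(3*Y + Y) = sqrt(4*Y) = 2*sqrt(Y))
b(M, P) = -4 + M/3 + P/3 (b(M, P) = -4 + (M + P)/3 = -4 + (M/3 + P/3) = -4 + M/3 + P/3)
(b(-37, -48) - 3513)*(B(44, -32) + 1/635) = ((-4 + (1/3)*(-37) + (1/3)*(-48)) - 3513)*(2*sqrt(44) + 1/635) = ((-4 - 37/3 - 16) - 3513)*(2*(2*sqrt(11)) + 1/635) = (-97/3 - 3513)*(4*sqrt(11) + 1/635) = -10636*(1/635 + 4*sqrt(11))/3 = -10636/1905 - 42544*sqrt(11)/3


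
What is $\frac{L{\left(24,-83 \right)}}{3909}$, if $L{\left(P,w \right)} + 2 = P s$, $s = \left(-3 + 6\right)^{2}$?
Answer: $\frac{214}{3909} \approx 0.054745$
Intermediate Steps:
$s = 9$ ($s = 3^{2} = 9$)
$L{\left(P,w \right)} = -2 + 9 P$ ($L{\left(P,w \right)} = -2 + P 9 = -2 + 9 P$)
$\frac{L{\left(24,-83 \right)}}{3909} = \frac{-2 + 9 \cdot 24}{3909} = \left(-2 + 216\right) \frac{1}{3909} = 214 \cdot \frac{1}{3909} = \frac{214}{3909}$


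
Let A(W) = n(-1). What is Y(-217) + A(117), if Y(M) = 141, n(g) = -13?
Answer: 128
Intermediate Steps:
A(W) = -13
Y(-217) + A(117) = 141 - 13 = 128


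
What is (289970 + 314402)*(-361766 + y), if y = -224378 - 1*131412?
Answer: -433670754832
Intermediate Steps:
y = -355790 (y = -224378 - 131412 = -355790)
(289970 + 314402)*(-361766 + y) = (289970 + 314402)*(-361766 - 355790) = 604372*(-717556) = -433670754832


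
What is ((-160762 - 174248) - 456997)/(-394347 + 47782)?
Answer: 792007/346565 ≈ 2.2853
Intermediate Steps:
((-160762 - 174248) - 456997)/(-394347 + 47782) = (-335010 - 456997)/(-346565) = -792007*(-1/346565) = 792007/346565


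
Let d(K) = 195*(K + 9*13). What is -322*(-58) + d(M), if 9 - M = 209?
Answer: 2491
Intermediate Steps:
M = -200 (M = 9 - 1*209 = 9 - 209 = -200)
d(K) = 22815 + 195*K (d(K) = 195*(K + 117) = 195*(117 + K) = 22815 + 195*K)
-322*(-58) + d(M) = -322*(-58) + (22815 + 195*(-200)) = 18676 + (22815 - 39000) = 18676 - 16185 = 2491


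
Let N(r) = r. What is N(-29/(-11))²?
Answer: 841/121 ≈ 6.9504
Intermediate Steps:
N(-29/(-11))² = (-29/(-11))² = (-29*(-1/11))² = (29/11)² = 841/121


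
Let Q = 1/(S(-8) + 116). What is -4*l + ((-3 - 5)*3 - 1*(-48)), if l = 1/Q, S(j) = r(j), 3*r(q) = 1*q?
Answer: -1288/3 ≈ -429.33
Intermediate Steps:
r(q) = q/3 (r(q) = (1*q)/3 = q/3)
S(j) = j/3
Q = 3/340 (Q = 1/((⅓)*(-8) + 116) = 1/(-8/3 + 116) = 1/(340/3) = 3/340 ≈ 0.0088235)
l = 340/3 (l = 1/(3/340) = 340/3 ≈ 113.33)
-4*l + ((-3 - 5)*3 - 1*(-48)) = -4*340/3 + ((-3 - 5)*3 - 1*(-48)) = -1360/3 + (-8*3 + 48) = -1360/3 + (-24 + 48) = -1360/3 + 24 = -1288/3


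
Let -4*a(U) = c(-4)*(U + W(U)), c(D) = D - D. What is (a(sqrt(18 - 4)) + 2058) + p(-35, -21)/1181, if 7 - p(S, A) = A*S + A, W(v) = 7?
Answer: 2429791/1181 ≈ 2057.4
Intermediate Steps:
c(D) = 0
p(S, A) = 7 - A - A*S (p(S, A) = 7 - (A*S + A) = 7 - (A + A*S) = 7 + (-A - A*S) = 7 - A - A*S)
a(U) = 0 (a(U) = -0*(U + 7) = -0*(7 + U) = -1/4*0 = 0)
(a(sqrt(18 - 4)) + 2058) + p(-35, -21)/1181 = (0 + 2058) + (7 - 1*(-21) - 1*(-21)*(-35))/1181 = 2058 + (7 + 21 - 735)*(1/1181) = 2058 - 707*1/1181 = 2058 - 707/1181 = 2429791/1181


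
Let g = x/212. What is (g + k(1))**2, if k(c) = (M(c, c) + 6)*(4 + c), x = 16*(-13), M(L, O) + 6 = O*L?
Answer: 45369/2809 ≈ 16.151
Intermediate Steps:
M(L, O) = -6 + L*O (M(L, O) = -6 + O*L = -6 + L*O)
x = -208
k(c) = c**2*(4 + c) (k(c) = ((-6 + c*c) + 6)*(4 + c) = ((-6 + c**2) + 6)*(4 + c) = c**2*(4 + c))
g = -52/53 (g = -208/212 = -208*1/212 = -52/53 ≈ -0.98113)
(g + k(1))**2 = (-52/53 + 1**2*(4 + 1))**2 = (-52/53 + 1*5)**2 = (-52/53 + 5)**2 = (213/53)**2 = 45369/2809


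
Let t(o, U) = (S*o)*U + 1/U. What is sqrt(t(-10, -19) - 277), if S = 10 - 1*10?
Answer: 4*I*sqrt(6251)/19 ≈ 16.645*I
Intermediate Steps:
S = 0 (S = 10 - 10 = 0)
t(o, U) = 1/U (t(o, U) = (0*o)*U + 1/U = 0*U + 1/U = 0 + 1/U = 1/U)
sqrt(t(-10, -19) - 277) = sqrt(1/(-19) - 277) = sqrt(-1/19 - 277) = sqrt(-5264/19) = 4*I*sqrt(6251)/19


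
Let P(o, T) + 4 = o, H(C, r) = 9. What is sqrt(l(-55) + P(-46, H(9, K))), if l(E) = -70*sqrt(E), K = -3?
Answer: sqrt(-50 - 70*I*sqrt(55)) ≈ 15.355 - 16.905*I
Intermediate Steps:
P(o, T) = -4 + o
sqrt(l(-55) + P(-46, H(9, K))) = sqrt(-70*I*sqrt(55) + (-4 - 46)) = sqrt(-70*I*sqrt(55) - 50) = sqrt(-50 - 70*I*sqrt(55))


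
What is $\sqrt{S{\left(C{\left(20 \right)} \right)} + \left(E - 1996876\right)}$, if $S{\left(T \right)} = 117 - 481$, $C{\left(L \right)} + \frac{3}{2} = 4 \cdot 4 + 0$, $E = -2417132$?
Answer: $2 i \sqrt{1103593} \approx 2101.0 i$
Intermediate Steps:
$C{\left(L \right)} = \frac{29}{2}$ ($C{\left(L \right)} = - \frac{3}{2} + \left(4 \cdot 4 + 0\right) = - \frac{3}{2} + \left(16 + 0\right) = - \frac{3}{2} + 16 = \frac{29}{2}$)
$S{\left(T \right)} = -364$
$\sqrt{S{\left(C{\left(20 \right)} \right)} + \left(E - 1996876\right)} = \sqrt{-364 - 4414008} = \sqrt{-4414372} = 2 i \sqrt{1103593}$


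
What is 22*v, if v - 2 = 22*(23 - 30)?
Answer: -3344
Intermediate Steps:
v = -152 (v = 2 + 22*(23 - 30) = 2 + 22*(-7) = 2 - 154 = -152)
22*v = 22*(-152) = -3344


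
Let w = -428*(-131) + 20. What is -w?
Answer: -56088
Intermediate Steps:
w = 56088 (w = 56068 + 20 = 56088)
-w = -1*56088 = -56088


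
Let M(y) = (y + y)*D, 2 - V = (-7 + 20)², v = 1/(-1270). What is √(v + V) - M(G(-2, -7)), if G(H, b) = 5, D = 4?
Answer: -40 + I*√269355570/1270 ≈ -40.0 + 12.923*I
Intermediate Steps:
v = -1/1270 ≈ -0.00078740
V = -167 (V = 2 - (-7 + 20)² = 2 - 1*13² = 2 - 1*169 = 2 - 169 = -167)
M(y) = 8*y (M(y) = (y + y)*4 = (2*y)*4 = 8*y)
√(v + V) - M(G(-2, -7)) = √(-1/1270 - 167) - 8*5 = √(-212091/1270) - 1*40 = I*√269355570/1270 - 40 = -40 + I*√269355570/1270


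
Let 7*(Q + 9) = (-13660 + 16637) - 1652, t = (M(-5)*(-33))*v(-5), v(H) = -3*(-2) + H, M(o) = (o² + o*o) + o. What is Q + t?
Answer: -9133/7 ≈ -1304.7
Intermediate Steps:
M(o) = o + 2*o² (M(o) = (o² + o²) + o = 2*o² + o = o + 2*o²)
v(H) = 6 + H
t = -1485 (t = (-5*(1 + 2*(-5))*(-33))*(6 - 5) = (-5*(1 - 10)*(-33))*1 = (-5*(-9)*(-33))*1 = (45*(-33))*1 = -1485*1 = -1485)
Q = 1262/7 (Q = -9 + ((-13660 + 16637) - 1652)/7 = -9 + (2977 - 1652)/7 = -9 + (⅐)*1325 = -9 + 1325/7 = 1262/7 ≈ 180.29)
Q + t = 1262/7 - 1485 = -9133/7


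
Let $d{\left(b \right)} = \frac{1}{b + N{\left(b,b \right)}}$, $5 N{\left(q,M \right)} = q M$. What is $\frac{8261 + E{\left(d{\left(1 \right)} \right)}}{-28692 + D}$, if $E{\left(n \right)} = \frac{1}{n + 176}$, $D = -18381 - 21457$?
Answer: $- \frac{8764927}{72710330} \approx -0.12055$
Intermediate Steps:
$N{\left(q,M \right)} = \frac{M q}{5}$ ($N{\left(q,M \right)} = \frac{q M}{5} = \frac{M q}{5}$)
$D = -39838$
$d{\left(b \right)} = \frac{1}{b + \frac{b^{2}}{5}}$ ($d{\left(b \right)} = \frac{1}{b + \frac{b b}{5}} = \frac{1}{b + \frac{b^{2}}{5}}$)
$E{\left(n \right)} = \frac{1}{176 + n}$
$\frac{8261 + E{\left(d{\left(1 \right)} \right)}}{-28692 + D} = \frac{8261 + \frac{1}{176 + \frac{5}{1 \left(5 + 1\right)}}}{-28692 - 39838} = \frac{8261 + \frac{1}{176 + 5 \cdot 1 \cdot \frac{1}{6}}}{-68530} = \left(8261 + \frac{1}{176 + 5 \cdot 1 \cdot \frac{1}{6}}\right) \left(- \frac{1}{68530}\right) = \left(8261 + \frac{1}{176 + \frac{5}{6}}\right) \left(- \frac{1}{68530}\right) = \left(8261 + \frac{1}{\frac{1061}{6}}\right) \left(- \frac{1}{68530}\right) = \left(8261 + \frac{6}{1061}\right) \left(- \frac{1}{68530}\right) = \frac{8764927}{1061} \left(- \frac{1}{68530}\right) = - \frac{8764927}{72710330}$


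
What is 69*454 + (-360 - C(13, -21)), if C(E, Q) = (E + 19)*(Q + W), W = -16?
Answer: 32150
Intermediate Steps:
C(E, Q) = (-16 + Q)*(19 + E) (C(E, Q) = (E + 19)*(Q - 16) = (19 + E)*(-16 + Q) = (-16 + Q)*(19 + E))
69*454 + (-360 - C(13, -21)) = 69*454 + (-360 - (-304 - 16*13 + 19*(-21) + 13*(-21))) = 31326 + (-360 - (-304 - 208 - 399 - 273)) = 31326 + (-360 - 1*(-1184)) = 31326 + (-360 + 1184) = 31326 + 824 = 32150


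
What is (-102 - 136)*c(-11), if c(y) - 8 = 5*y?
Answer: 11186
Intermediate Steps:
c(y) = 8 + 5*y
(-102 - 136)*c(-11) = (-102 - 136)*(8 + 5*(-11)) = -238*(8 - 55) = -238*(-47) = 11186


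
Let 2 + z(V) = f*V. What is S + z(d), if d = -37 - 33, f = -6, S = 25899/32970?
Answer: 4602453/10990 ≈ 418.79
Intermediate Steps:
S = 8633/10990 (S = 25899*(1/32970) = 8633/10990 ≈ 0.78553)
d = -70
z(V) = -2 - 6*V
S + z(d) = 8633/10990 + (-2 - 6*(-70)) = 8633/10990 + (-2 + 420) = 8633/10990 + 418 = 4602453/10990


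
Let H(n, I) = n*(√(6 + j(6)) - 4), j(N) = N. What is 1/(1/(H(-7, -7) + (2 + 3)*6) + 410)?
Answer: 379406/155564387 - 14*√3/466693161 ≈ 0.0024388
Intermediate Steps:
H(n, I) = n*(-4 + 2*√3) (H(n, I) = n*(√(6 + 6) - 4) = n*(√12 - 4) = n*(2*√3 - 4) = n*(-4 + 2*√3))
1/(1/(H(-7, -7) + (2 + 3)*6) + 410) = 1/(1/(2*(-7)*(-2 + √3) + (2 + 3)*6) + 410) = 1/(1/((28 - 14*√3) + 5*6) + 410) = 1/(1/((28 - 14*√3) + 30) + 410) = 1/(1/(58 - 14*√3) + 410) = 1/(410 + 1/(58 - 14*√3))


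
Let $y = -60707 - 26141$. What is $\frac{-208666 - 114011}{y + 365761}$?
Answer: $- \frac{107559}{92971} \approx -1.1569$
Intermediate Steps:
$y = -86848$
$\frac{-208666 - 114011}{y + 365761} = \frac{-208666 - 114011}{-86848 + 365761} = - \frac{322677}{278913} = \left(-322677\right) \frac{1}{278913} = - \frac{107559}{92971}$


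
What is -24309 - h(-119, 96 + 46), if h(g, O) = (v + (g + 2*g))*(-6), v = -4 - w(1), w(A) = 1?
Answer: -26481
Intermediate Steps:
v = -5 (v = -4 - 1*1 = -4 - 1 = -5)
h(g, O) = 30 - 18*g (h(g, O) = (-5 + (g + 2*g))*(-6) = (-5 + 3*g)*(-6) = 30 - 18*g)
-24309 - h(-119, 96 + 46) = -24309 - (30 - 18*(-119)) = -24309 - (30 + 2142) = -24309 - 1*2172 = -24309 - 2172 = -26481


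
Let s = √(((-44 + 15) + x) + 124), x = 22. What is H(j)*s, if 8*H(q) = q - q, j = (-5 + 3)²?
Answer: 0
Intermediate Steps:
j = 4 (j = (-2)² = 4)
H(q) = 0 (H(q) = (q - q)/8 = (⅛)*0 = 0)
s = 3*√13 (s = √(((-44 + 15) + 22) + 124) = √((-29 + 22) + 124) = √(-7 + 124) = √117 = 3*√13 ≈ 10.817)
H(j)*s = 0*(3*√13) = 0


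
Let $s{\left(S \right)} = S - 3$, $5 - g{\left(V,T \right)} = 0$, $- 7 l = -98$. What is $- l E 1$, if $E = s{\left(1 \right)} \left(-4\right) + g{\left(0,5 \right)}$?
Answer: $-182$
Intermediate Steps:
$l = 14$ ($l = \left(- \frac{1}{7}\right) \left(-98\right) = 14$)
$g{\left(V,T \right)} = 5$ ($g{\left(V,T \right)} = 5 - 0 = 5 + 0 = 5$)
$s{\left(S \right)} = -3 + S$
$E = 13$ ($E = \left(-3 + 1\right) \left(-4\right) + 5 = \left(-2\right) \left(-4\right) + 5 = 8 + 5 = 13$)
$- l E 1 = - 14 \cdot 13 \cdot 1 = - 182 \cdot 1 = \left(-1\right) 182 = -182$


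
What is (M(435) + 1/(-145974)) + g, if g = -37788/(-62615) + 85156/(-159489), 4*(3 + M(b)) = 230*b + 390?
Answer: 12199987896481715101/485918432937630 ≈ 25107.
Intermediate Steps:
M(b) = 189/2 + 115*b/2 (M(b) = -3 + (230*b + 390)/4 = -3 + (390 + 230*b)/4 = -3 + (195/2 + 115*b/2) = 189/2 + 115*b/2)
g = 694727392/9986403735 (g = -37788*(-1/62615) + 85156*(-1/159489) = 37788/62615 - 85156/159489 = 694727392/9986403735 ≈ 0.069567)
(M(435) + 1/(-145974)) + g = ((189/2 + (115/2)*435) + 1/(-145974)) + 694727392/9986403735 = ((189/2 + 50025/2) - 1/145974) + 694727392/9986403735 = (25107 - 1/145974) + 694727392/9986403735 = 3664969217/145974 + 694727392/9986403735 = 12199987896481715101/485918432937630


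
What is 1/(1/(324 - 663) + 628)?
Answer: 339/212891 ≈ 0.0015924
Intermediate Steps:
1/(1/(324 - 663) + 628) = 1/(1/(-339) + 628) = 1/(-1/339 + 628) = 1/(212891/339) = 339/212891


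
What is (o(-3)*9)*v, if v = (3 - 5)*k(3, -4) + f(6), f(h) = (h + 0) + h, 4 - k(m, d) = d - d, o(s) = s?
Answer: -108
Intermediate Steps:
k(m, d) = 4 (k(m, d) = 4 - (d - d) = 4 - 1*0 = 4 + 0 = 4)
f(h) = 2*h (f(h) = h + h = 2*h)
v = 4 (v = (3 - 5)*4 + 2*6 = -2*4 + 12 = -8 + 12 = 4)
(o(-3)*9)*v = -3*9*4 = -27*4 = -108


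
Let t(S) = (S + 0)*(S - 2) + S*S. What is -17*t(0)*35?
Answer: 0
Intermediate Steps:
t(S) = S² + S*(-2 + S) (t(S) = S*(-2 + S) + S² = S² + S*(-2 + S))
-17*t(0)*35 = -34*0*(-1 + 0)*35 = -34*0*(-1)*35 = -17*0*35 = 0*35 = 0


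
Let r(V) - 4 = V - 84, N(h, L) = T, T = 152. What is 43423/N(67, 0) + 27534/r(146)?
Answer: 1175181/1672 ≈ 702.86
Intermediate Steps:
N(h, L) = 152
r(V) = -80 + V (r(V) = 4 + (V - 84) = 4 + (-84 + V) = -80 + V)
43423/N(67, 0) + 27534/r(146) = 43423/152 + 27534/(-80 + 146) = 43423*(1/152) + 27534/66 = 43423/152 + 27534*(1/66) = 43423/152 + 4589/11 = 1175181/1672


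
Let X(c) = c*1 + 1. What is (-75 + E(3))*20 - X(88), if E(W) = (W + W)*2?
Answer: -1349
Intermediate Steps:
E(W) = 4*W (E(W) = (2*W)*2 = 4*W)
X(c) = 1 + c (X(c) = c + 1 = 1 + c)
(-75 + E(3))*20 - X(88) = (-75 + 4*3)*20 - (1 + 88) = (-75 + 12)*20 - 1*89 = -63*20 - 89 = -1260 - 89 = -1349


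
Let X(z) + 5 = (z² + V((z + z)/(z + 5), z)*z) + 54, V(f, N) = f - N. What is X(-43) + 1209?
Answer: 22053/19 ≈ 1160.7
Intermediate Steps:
X(z) = 49 + z² + z*(-z + 2*z/(5 + z)) (X(z) = -5 + ((z² + ((z + z)/(z + 5) - z)*z) + 54) = -5 + ((z² + ((2*z)/(5 + z) - z)*z) + 54) = -5 + ((z² + (2*z/(5 + z) - z)*z) + 54) = -5 + ((z² + (-z + 2*z/(5 + z))*z) + 54) = -5 + ((z² + z*(-z + 2*z/(5 + z))) + 54) = -5 + (54 + z² + z*(-z + 2*z/(5 + z))) = 49 + z² + z*(-z + 2*z/(5 + z)))
X(-43) + 1209 = (245 + 2*(-43)² + 49*(-43))/(5 - 43) + 1209 = (245 + 2*1849 - 2107)/(-38) + 1209 = -(245 + 3698 - 2107)/38 + 1209 = -1/38*1836 + 1209 = -918/19 + 1209 = 22053/19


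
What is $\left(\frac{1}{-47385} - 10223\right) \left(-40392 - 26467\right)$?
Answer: $\frac{2491355890408}{3645} \approx 6.835 \cdot 10^{8}$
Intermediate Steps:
$\left(\frac{1}{-47385} - 10223\right) \left(-40392 - 26467\right) = \left(- \frac{1}{47385} - 10223\right) \left(-66859\right) = \left(- \frac{484416856}{47385}\right) \left(-66859\right) = \frac{2491355890408}{3645}$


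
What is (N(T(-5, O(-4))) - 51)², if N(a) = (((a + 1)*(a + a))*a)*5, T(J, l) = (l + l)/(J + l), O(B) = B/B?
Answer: 39601/16 ≈ 2475.1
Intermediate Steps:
O(B) = 1
T(J, l) = 2*l/(J + l) (T(J, l) = (2*l)/(J + l) = 2*l/(J + l))
N(a) = 10*a²*(1 + a) (N(a) = (((1 + a)*(2*a))*a)*5 = ((2*a*(1 + a))*a)*5 = (2*a²*(1 + a))*5 = 10*a²*(1 + a))
(N(T(-5, O(-4))) - 51)² = (10*(2*1/(-5 + 1))²*(1 + 2*1/(-5 + 1)) - 51)² = (10*(2*1/(-4))²*(1 + 2*1/(-4)) - 51)² = (10*(2*1*(-¼))²*(1 + 2*1*(-¼)) - 51)² = (10*(-½)²*(1 - ½) - 51)² = (10*(¼)*(½) - 51)² = (5/4 - 51)² = (-199/4)² = 39601/16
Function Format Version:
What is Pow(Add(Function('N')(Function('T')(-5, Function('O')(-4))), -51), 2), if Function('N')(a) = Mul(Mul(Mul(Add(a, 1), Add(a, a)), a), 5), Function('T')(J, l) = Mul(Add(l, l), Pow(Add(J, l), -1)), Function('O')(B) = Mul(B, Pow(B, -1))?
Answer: Rational(39601, 16) ≈ 2475.1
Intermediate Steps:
Function('O')(B) = 1
Function('T')(J, l) = Mul(2, l, Pow(Add(J, l), -1)) (Function('T')(J, l) = Mul(Mul(2, l), Pow(Add(J, l), -1)) = Mul(2, l, Pow(Add(J, l), -1)))
Function('N')(a) = Mul(10, Pow(a, 2), Add(1, a)) (Function('N')(a) = Mul(Mul(Mul(Add(1, a), Mul(2, a)), a), 5) = Mul(Mul(Mul(2, a, Add(1, a)), a), 5) = Mul(Mul(2, Pow(a, 2), Add(1, a)), 5) = Mul(10, Pow(a, 2), Add(1, a)))
Pow(Add(Function('N')(Function('T')(-5, Function('O')(-4))), -51), 2) = Pow(Add(Mul(10, Pow(Mul(2, 1, Pow(Add(-5, 1), -1)), 2), Add(1, Mul(2, 1, Pow(Add(-5, 1), -1)))), -51), 2) = Pow(Add(Mul(10, Pow(Mul(2, 1, Pow(-4, -1)), 2), Add(1, Mul(2, 1, Pow(-4, -1)))), -51), 2) = Pow(Add(Mul(10, Pow(Mul(2, 1, Rational(-1, 4)), 2), Add(1, Mul(2, 1, Rational(-1, 4)))), -51), 2) = Pow(Add(Mul(10, Pow(Rational(-1, 2), 2), Add(1, Rational(-1, 2))), -51), 2) = Pow(Add(Mul(10, Rational(1, 4), Rational(1, 2)), -51), 2) = Pow(Add(Rational(5, 4), -51), 2) = Pow(Rational(-199, 4), 2) = Rational(39601, 16)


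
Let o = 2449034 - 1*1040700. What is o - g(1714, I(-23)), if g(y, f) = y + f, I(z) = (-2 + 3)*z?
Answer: 1406643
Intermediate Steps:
I(z) = z (I(z) = 1*z = z)
g(y, f) = f + y
o = 1408334 (o = 2449034 - 1040700 = 1408334)
o - g(1714, I(-23)) = 1408334 - (-23 + 1714) = 1408334 - 1*1691 = 1408334 - 1691 = 1406643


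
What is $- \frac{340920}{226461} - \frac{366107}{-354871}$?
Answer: $- \frac{12691221331}{26788147177} \approx -0.47376$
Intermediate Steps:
$- \frac{340920}{226461} - \frac{366107}{-354871} = \left(-340920\right) \frac{1}{226461} - - \frac{366107}{354871} = - \frac{113640}{75487} + \frac{366107}{354871} = - \frac{12691221331}{26788147177}$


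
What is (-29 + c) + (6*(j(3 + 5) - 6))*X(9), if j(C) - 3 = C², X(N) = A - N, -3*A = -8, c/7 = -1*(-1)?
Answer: -2340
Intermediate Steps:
c = 7 (c = 7*(-1*(-1)) = 7*1 = 7)
A = 8/3 (A = -⅓*(-8) = 8/3 ≈ 2.6667)
X(N) = 8/3 - N
j(C) = 3 + C²
(-29 + c) + (6*(j(3 + 5) - 6))*X(9) = (-29 + 7) + (6*((3 + (3 + 5)²) - 6))*(8/3 - 1*9) = -22 + (6*((3 + 8²) - 6))*(8/3 - 9) = -22 + (6*((3 + 64) - 6))*(-19/3) = -22 + (6*(67 - 6))*(-19/3) = -22 + (6*61)*(-19/3) = -22 + 366*(-19/3) = -22 - 2318 = -2340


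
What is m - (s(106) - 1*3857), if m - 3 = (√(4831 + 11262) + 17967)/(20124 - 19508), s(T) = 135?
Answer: 2312567/616 + √133/56 ≈ 3754.4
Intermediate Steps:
m = 19815/616 + √133/56 (m = 3 + (√(4831 + 11262) + 17967)/(20124 - 19508) = 3 + (√16093 + 17967)/616 = 3 + (11*√133 + 17967)*(1/616) = 3 + (17967 + 11*√133)*(1/616) = 3 + (17967/616 + √133/56) = 19815/616 + √133/56 ≈ 32.373)
m - (s(106) - 1*3857) = (19815/616 + √133/56) - (135 - 1*3857) = (19815/616 + √133/56) - (135 - 3857) = (19815/616 + √133/56) - 1*(-3722) = (19815/616 + √133/56) + 3722 = 2312567/616 + √133/56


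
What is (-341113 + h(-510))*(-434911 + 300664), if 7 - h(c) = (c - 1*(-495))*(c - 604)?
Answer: 48035724552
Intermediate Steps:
h(c) = 7 - (-604 + c)*(495 + c) (h(c) = 7 - (c - 1*(-495))*(c - 604) = 7 - (c + 495)*(-604 + c) = 7 - (495 + c)*(-604 + c) = 7 - (-604 + c)*(495 + c))
(-341113 + h(-510))*(-434911 + 300664) = (-341113 + (298987 - 1*(-510)² + 109*(-510)))*(-434911 + 300664) = (-341113 + (298987 - 1*260100 - 55590))*(-134247) = (-341113 + (298987 - 260100 - 55590))*(-134247) = (-341113 - 16703)*(-134247) = -357816*(-134247) = 48035724552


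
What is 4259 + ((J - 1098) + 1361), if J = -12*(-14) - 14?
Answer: 4676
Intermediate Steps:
J = 154 (J = 168 - 14 = 154)
4259 + ((J - 1098) + 1361) = 4259 + ((154 - 1098) + 1361) = 4259 + (-944 + 1361) = 4259 + 417 = 4676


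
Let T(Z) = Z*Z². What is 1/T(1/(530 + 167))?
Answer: 338608873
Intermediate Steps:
T(Z) = Z³
1/T(1/(530 + 167)) = 1/((1/(530 + 167))³) = 1/((1/697)³) = 1/(1/338608873) = 338608873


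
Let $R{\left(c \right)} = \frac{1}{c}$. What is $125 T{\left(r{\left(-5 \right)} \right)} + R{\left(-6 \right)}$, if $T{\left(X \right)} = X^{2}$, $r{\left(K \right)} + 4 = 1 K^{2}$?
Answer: $\frac{330749}{6} \approx 55125.0$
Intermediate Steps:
$r{\left(K \right)} = -4 + K^{2}$ ($r{\left(K \right)} = -4 + 1 K^{2} = -4 + K^{2}$)
$125 T{\left(r{\left(-5 \right)} \right)} + R{\left(-6 \right)} = 125 \left(-4 + \left(-5\right)^{2}\right)^{2} + \frac{1}{-6} = 125 \left(-4 + 25\right)^{2} - \frac{1}{6} = 125 \cdot 21^{2} - \frac{1}{6} = 125 \cdot 441 - \frac{1}{6} = 55125 - \frac{1}{6} = \frac{330749}{6}$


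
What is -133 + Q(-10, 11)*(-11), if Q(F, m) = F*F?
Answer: -1233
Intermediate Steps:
Q(F, m) = F²
-133 + Q(-10, 11)*(-11) = -133 + (-10)²*(-11) = -133 + 100*(-11) = -133 - 1100 = -1233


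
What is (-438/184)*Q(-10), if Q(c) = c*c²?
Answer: 54750/23 ≈ 2380.4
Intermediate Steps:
Q(c) = c³
(-438/184)*Q(-10) = -438/184*(-10)³ = -438*1/184*(-1000) = -219/92*(-1000) = 54750/23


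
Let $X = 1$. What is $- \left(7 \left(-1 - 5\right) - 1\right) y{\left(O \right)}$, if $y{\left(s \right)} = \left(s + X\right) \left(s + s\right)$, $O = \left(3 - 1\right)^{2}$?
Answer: $1720$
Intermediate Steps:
$O = 4$ ($O = 2^{2} = 4$)
$y{\left(s \right)} = 2 s \left(1 + s\right)$ ($y{\left(s \right)} = \left(s + 1\right) \left(s + s\right) = \left(1 + s\right) 2 s = 2 s \left(1 + s\right)$)
$- \left(7 \left(-1 - 5\right) - 1\right) y{\left(O \right)} = - \left(7 \left(-1 - 5\right) - 1\right) 2 \cdot 4 \left(1 + 4\right) = - \left(7 \left(-6\right) - 1\right) 2 \cdot 4 \cdot 5 = - \left(-42 - 1\right) 40 = - \left(-43\right) 40 = \left(-1\right) \left(-1720\right) = 1720$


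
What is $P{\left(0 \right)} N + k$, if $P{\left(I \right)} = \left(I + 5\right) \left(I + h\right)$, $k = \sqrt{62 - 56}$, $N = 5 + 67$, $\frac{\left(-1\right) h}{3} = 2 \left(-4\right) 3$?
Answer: $25920 + \sqrt{6} \approx 25922.0$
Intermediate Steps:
$h = 72$ ($h = - 3 \cdot 2 \left(-4\right) 3 = - 3 \left(\left(-8\right) 3\right) = \left(-3\right) \left(-24\right) = 72$)
$N = 72$
$k = \sqrt{6} \approx 2.4495$
$P{\left(I \right)} = \left(5 + I\right) \left(72 + I\right)$ ($P{\left(I \right)} = \left(I + 5\right) \left(I + 72\right) = \left(5 + I\right) \left(72 + I\right)$)
$P{\left(0 \right)} N + k = \left(360 + 0^{2} + 77 \cdot 0\right) 72 + \sqrt{6} = \left(360 + 0 + 0\right) 72 + \sqrt{6} = 360 \cdot 72 + \sqrt{6} = 25920 + \sqrt{6}$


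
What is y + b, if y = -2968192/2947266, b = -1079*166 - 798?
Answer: -265125744392/1473633 ≈ -1.7991e+5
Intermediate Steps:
b = -179912 (b = -179114 - 798 = -179912)
y = -1484096/1473633 (y = -2968192*1/2947266 = -1484096/1473633 ≈ -1.0071)
y + b = -1484096/1473633 - 179912 = -265125744392/1473633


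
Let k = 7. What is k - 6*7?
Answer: -35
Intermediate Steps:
k - 6*7 = 7 - 6*7 = 7 - 42 = -35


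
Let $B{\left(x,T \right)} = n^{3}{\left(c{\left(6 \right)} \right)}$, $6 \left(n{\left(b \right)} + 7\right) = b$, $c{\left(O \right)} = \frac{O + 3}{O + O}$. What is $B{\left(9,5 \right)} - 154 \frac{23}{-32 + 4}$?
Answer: $- \frac{101607}{512} \approx -198.45$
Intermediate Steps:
$c{\left(O \right)} = \frac{3 + O}{2 O}$
$n{\left(b \right)} = -7 + \frac{b}{6}$
$B{\left(x,T \right)} = - \frac{166375}{512}$ ($B{\left(x,T \right)} = \left(-7 + \frac{\frac{1}{2} \cdot \frac{1}{6} \left(3 + 6\right)}{6}\right)^{3} = \left(-7 + \frac{\frac{1}{2} \cdot \frac{1}{6} \cdot 9}{6}\right)^{3} = \left(-7 + \frac{1}{6} \cdot \frac{3}{4}\right)^{3} = \left(-7 + \frac{1}{8}\right)^{3} = \left(- \frac{55}{8}\right)^{3} = - \frac{166375}{512}$)
$B{\left(9,5 \right)} - 154 \frac{23}{-32 + 4} = - \frac{166375}{512} - 154 \frac{23}{-32 + 4} = - \frac{166375}{512} - 154 \frac{23}{-28} = - \frac{166375}{512} - 154 \cdot 23 \left(- \frac{1}{28}\right) = - \frac{166375}{512} - - \frac{253}{2} = - \frac{166375}{512} + \frac{253}{2} = - \frac{101607}{512}$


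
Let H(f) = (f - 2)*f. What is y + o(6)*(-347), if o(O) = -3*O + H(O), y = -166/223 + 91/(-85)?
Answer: -39498713/18955 ≈ -2083.8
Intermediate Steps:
H(f) = f*(-2 + f) (H(f) = (-2 + f)*f = f*(-2 + f))
y = -34403/18955 (y = -166*1/223 + 91*(-1/85) = -166/223 - 91/85 = -34403/18955 ≈ -1.8150)
o(O) = -3*O + O*(-2 + O)
y + o(6)*(-347) = -34403/18955 + (6*(-5 + 6))*(-347) = -34403/18955 + (6*1)*(-347) = -34403/18955 + 6*(-347) = -34403/18955 - 2082 = -39498713/18955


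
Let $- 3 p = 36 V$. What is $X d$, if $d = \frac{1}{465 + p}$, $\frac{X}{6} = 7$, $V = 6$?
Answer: $\frac{14}{131} \approx 0.10687$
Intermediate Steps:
$X = 42$ ($X = 6 \cdot 7 = 42$)
$p = -72$ ($p = - \frac{36 \cdot 6}{3} = \left(- \frac{1}{3}\right) 216 = -72$)
$d = \frac{1}{393}$ ($d = \frac{1}{465 - 72} = \frac{1}{393} \approx 0.0025445$)
$X d = 42 \cdot \frac{1}{393} = \frac{14}{131}$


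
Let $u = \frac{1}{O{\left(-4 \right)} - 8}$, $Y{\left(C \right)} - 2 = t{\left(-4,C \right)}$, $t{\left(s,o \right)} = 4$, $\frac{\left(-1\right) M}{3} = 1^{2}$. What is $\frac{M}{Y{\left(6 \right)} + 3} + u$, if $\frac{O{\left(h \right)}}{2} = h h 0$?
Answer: $- \frac{11}{24} \approx -0.45833$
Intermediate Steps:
$M = -3$ ($M = - 3 \cdot 1^{2} = \left(-3\right) 1 = -3$)
$O{\left(h \right)} = 0$ ($O{\left(h \right)} = 2 h h 0 = 2 h^{2} \cdot 0 = 2 \cdot 0 = 0$)
$Y{\left(C \right)} = 6$ ($Y{\left(C \right)} = 2 + 4 = 6$)
$u = - \frac{1}{8}$ ($u = \frac{1}{0 - 8} = \frac{1}{-8} = - \frac{1}{8} \approx -0.125$)
$\frac{M}{Y{\left(6 \right)} + 3} + u = - \frac{3}{6 + 3} - \frac{1}{8} = - \frac{3}{9} - \frac{1}{8} = \left(-3\right) \frac{1}{9} - \frac{1}{8} = - \frac{1}{3} - \frac{1}{8} = - \frac{11}{24}$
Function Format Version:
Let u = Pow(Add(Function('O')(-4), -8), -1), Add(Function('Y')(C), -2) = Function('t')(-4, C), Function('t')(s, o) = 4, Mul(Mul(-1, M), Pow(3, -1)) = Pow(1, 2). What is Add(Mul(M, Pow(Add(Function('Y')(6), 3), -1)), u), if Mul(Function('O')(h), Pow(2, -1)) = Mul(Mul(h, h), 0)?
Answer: Rational(-11, 24) ≈ -0.45833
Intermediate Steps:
M = -3 (M = Mul(-3, Pow(1, 2)) = Mul(-3, 1) = -3)
Function('O')(h) = 0 (Function('O')(h) = Mul(2, Mul(Mul(h, h), 0)) = Mul(2, Mul(Pow(h, 2), 0)) = Mul(2, 0) = 0)
Function('Y')(C) = 6 (Function('Y')(C) = Add(2, 4) = 6)
u = Rational(-1, 8) (u = Pow(Add(0, -8), -1) = Pow(-8, -1) = Rational(-1, 8) ≈ -0.12500)
Add(Mul(M, Pow(Add(Function('Y')(6), 3), -1)), u) = Add(Mul(-3, Pow(Add(6, 3), -1)), Rational(-1, 8)) = Add(Mul(-3, Pow(9, -1)), Rational(-1, 8)) = Add(Mul(-3, Rational(1, 9)), Rational(-1, 8)) = Add(Rational(-1, 3), Rational(-1, 8)) = Rational(-11, 24)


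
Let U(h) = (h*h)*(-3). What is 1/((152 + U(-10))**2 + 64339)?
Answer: 1/86243 ≈ 1.1595e-5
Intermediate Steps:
U(h) = -3*h**2 (U(h) = h**2*(-3) = -3*h**2)
1/((152 + U(-10))**2 + 64339) = 1/((152 - 3*(-10)**2)**2 + 64339) = 1/((152 - 3*100)**2 + 64339) = 1/((152 - 300)**2 + 64339) = 1/((-148)**2 + 64339) = 1/(21904 + 64339) = 1/86243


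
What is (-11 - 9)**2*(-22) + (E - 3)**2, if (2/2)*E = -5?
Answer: -8736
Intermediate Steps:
E = -5
(-11 - 9)**2*(-22) + (E - 3)**2 = (-11 - 9)**2*(-22) + (-5 - 3)**2 = (-20)**2*(-22) + (-8)**2 = 400*(-22) + 64 = -8800 + 64 = -8736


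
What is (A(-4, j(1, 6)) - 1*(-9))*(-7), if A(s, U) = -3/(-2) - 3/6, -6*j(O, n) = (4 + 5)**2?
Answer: -70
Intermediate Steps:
j(O, n) = -27/2 (j(O, n) = -(4 + 5)**2/6 = -1/6*9**2 = -1/6*81 = -27/2)
A(s, U) = 1 (A(s, U) = -3*(-1/2) - 3*1/6 = 3/2 - 1/2 = 1)
(A(-4, j(1, 6)) - 1*(-9))*(-7) = (1 - 1*(-9))*(-7) = (1 + 9)*(-7) = 10*(-7) = -70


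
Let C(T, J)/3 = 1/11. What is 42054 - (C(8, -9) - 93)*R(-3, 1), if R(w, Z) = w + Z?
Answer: 460554/11 ≈ 41869.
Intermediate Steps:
C(T, J) = 3/11
R(w, Z) = Z + w
42054 - (C(8, -9) - 93)*R(-3, 1) = 42054 - (3/11 - 93)*(1 - 3) = 42054 - (-1020)*(-2)/11 = 42054 - 1*2040/11 = 42054 - 2040/11 = 460554/11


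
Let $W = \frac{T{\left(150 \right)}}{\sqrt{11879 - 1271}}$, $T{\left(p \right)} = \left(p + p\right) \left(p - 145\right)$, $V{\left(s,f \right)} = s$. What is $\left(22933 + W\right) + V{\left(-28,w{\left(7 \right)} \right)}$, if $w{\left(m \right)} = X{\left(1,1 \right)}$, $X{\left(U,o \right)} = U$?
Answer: $22905 + \frac{125 \sqrt{663}}{221} \approx 22920.0$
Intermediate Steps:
$w{\left(m \right)} = 1$
$T{\left(p \right)} = 2 p \left(-145 + p\right)$
$W = \frac{125 \sqrt{663}}{221}$ ($W = \frac{2 \cdot 150 \left(-145 + 150\right)}{\sqrt{11879 - 1271}} = \frac{2 \cdot 150 \cdot 5}{\sqrt{10608}} = \frac{1500}{4 \sqrt{663}} = 1500 \frac{\sqrt{663}}{2652} = \frac{125 \sqrt{663}}{221} \approx 14.564$)
$\left(22933 + W\right) + V{\left(-28,w{\left(7 \right)} \right)} = \left(22933 + \frac{125 \sqrt{663}}{221}\right) - 28 = 22905 + \frac{125 \sqrt{663}}{221}$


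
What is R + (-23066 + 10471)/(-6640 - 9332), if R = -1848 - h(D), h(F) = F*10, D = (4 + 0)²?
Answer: -2914471/1452 ≈ -2007.2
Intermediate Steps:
D = 16 (D = 4² = 16)
h(F) = 10*F
R = -2008 (R = -1848 - 10*16 = -1848 - 1*160 = -1848 - 160 = -2008)
R + (-23066 + 10471)/(-6640 - 9332) = -2008 + (-23066 + 10471)/(-6640 - 9332) = -2008 - 12595/(-15972) = -2008 - 12595*(-1/15972) = -2008 + 1145/1452 = -2914471/1452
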